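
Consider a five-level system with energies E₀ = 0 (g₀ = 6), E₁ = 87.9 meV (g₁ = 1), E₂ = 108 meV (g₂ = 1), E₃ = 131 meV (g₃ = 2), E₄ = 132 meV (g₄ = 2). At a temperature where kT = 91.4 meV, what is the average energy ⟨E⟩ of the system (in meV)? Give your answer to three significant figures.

Eᵢ/kT = 0, 0.96171, 1.1816, 1.4333, 1.4442.
Z = Σ gᵢe^(−Eᵢ/kT) = 6·e^(−0) + 1·e^(−0.96171) + 1·e^(−1.1816) + 2·e^(−1.4333) + 2·e^(−1.4442) = 6.0000 + 0.38224 + 0.30679 + 0.47704 + 0.47187 = 7.6379.
⟨E⟩ = Σ Eᵢ gᵢe^(−Eᵢ/kT) / Z = (0·6.0000 + 87.9·0.38224 + 108·0.30679 + 131·0.47704 + 132·0.47187) / 7.6379 = 25.1 meV.

25.1 meV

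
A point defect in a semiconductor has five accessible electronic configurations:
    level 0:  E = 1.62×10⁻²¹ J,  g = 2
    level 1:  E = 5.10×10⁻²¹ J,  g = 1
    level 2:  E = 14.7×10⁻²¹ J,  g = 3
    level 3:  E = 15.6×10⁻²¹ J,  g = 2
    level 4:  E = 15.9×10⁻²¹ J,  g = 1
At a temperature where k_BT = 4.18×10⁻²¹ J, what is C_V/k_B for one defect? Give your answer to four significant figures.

Eᵢ/kT = 0.387560, 1.22010, 3.51675, 3.73206, 3.80383.
Z = Σ gᵢe^(−Eᵢ/kT) = 2·e^(−0.387560) + 1·e^(−1.22010) + 3·e^(−3.51675) + 2·e^(−3.73206) + 1·e^(−3.80383) = 1.35742 + 0.295201 + 0.0890874 + 0.0478869 + 0.0222853 = 1.81188.
⟨E⟩ = 3.37522, ⟨E²⟩ = 26.3700.
C_V/k_B = (⟨E²⟩ − ⟨E⟩²)/(kT)² = (26.3700 − 11.3921)/17.4724 = 0.8572.

0.8572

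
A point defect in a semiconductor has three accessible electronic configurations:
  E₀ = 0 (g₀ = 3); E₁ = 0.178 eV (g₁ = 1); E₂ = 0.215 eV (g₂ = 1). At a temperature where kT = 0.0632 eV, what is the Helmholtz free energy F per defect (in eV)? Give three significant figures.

Eᵢ/kT = 0, 2.8165, 3.4019.
Z = Σ gᵢe^(−Eᵢ/kT) = 3·e^(−0) + 1·e^(−2.8165) + 1·e^(−3.4019) = 3.0000 + 0.059815 + 0.033310 = 3.0931.
F = −kT ln Z = −0.0632 × ln(3.0931) = −0.0632 × 1.1292 = -0.0714 eV.

-0.0714 eV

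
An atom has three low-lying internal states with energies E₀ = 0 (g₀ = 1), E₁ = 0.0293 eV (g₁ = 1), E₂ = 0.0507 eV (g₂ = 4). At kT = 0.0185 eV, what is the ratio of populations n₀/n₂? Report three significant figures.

n₀/n₂ = (g₀/g₂) exp[−(E₀−E₂)/kT] = (1/4) × exp(−(-0.0507 eV)/(0.0185 eV)) = (1/4) × exp(2.7405) = 3.87.

3.87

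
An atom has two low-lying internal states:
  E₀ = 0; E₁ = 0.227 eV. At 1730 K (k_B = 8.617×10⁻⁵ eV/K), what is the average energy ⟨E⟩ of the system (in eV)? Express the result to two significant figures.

0.041 eV

k_BT = 8.617×10⁻⁵ × 1730 K = 0.1491 eV.
Eᵢ/kT = 0, 1.522.
Z = Σ e^(−Eᵢ/kT) = e^(−0) + e^(−1.522) = 1.000 + 0.2183 = 1.218.
⟨E⟩ = Σ Eᵢ e^(−Eᵢ/kT) / Z = (0·1.000 + 0.227·0.2183) / 1.218 = 0.041 eV.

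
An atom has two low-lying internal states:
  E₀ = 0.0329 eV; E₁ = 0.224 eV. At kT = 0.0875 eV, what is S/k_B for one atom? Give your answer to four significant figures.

Eᵢ/kT = 0.376000, 2.56000.
Z = Σ e^(−Eᵢ/kT) = e^(−0.376000) + e^(−2.56000) = 0.686602 + 0.0773047 = 0.763907.
⟨E⟩ = Σ EᵢPᵢ = 0.0522386 eV.
S/k_B = ln Z + ⟨E⟩/kT = ln(0.763907) + 0.0522386/0.0875 = -0.269309 + 0.597013 = 0.3277.

0.3277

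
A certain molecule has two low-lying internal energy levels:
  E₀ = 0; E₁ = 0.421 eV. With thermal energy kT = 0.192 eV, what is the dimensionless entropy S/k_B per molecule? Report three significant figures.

0.326

Eᵢ/kT = 0, 2.1927.
Z = Σ e^(−Eᵢ/kT) = e^(−0) + e^(−2.1927) = 1.0000 + 0.11161 = 1.1116.
⟨E⟩ = Σ EᵢPᵢ = 0.042270 eV.
S/k_B = ln Z + ⟨E⟩/kT = ln(1.1116) + 0.042270/0.192 = 0.10580 + 0.22016 = 0.326.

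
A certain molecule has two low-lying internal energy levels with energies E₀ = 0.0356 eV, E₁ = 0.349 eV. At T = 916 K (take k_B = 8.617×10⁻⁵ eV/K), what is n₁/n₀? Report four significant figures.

k_BT = 8.617×10⁻⁵ × 916 K = 0.0789317 eV.
n₁/n₀ = exp[−(E₁−E₀)/kT] = exp(−(0.3134 eV)/(0.0789317 eV)) = exp(-3.97052) = 0.01886.

0.01886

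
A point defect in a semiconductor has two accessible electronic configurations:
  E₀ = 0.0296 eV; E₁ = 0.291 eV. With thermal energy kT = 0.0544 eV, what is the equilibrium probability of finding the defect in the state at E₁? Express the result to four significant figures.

Eᵢ/kT = 0.544118, 5.34926.
Z = Σ e^(−Eᵢ/kT) = e^(−0.544118) + e^(−5.34926) = 0.580353 + 0.00475167 = 0.585105.
P₁ = e^(−E₁/kT) / Z = 0.00475167/0.585105 = 0.008121.

0.008121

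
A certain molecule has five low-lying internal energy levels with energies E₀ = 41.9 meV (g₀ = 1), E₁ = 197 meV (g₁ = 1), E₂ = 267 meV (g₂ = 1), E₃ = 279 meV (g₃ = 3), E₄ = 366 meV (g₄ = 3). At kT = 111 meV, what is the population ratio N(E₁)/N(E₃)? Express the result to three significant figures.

0.698

n₁/n₃ = (g₁/g₃) exp[−(E₁−E₃)/kT] = (1/3) × exp(−(-82 meV)/(111 meV)) = (1/3) × exp(0.73874) = 0.698.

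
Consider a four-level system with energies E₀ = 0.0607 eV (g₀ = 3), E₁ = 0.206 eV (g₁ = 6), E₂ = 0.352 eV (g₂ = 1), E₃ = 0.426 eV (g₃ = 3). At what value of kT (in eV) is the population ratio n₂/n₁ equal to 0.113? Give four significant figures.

0.3757 eV

n₂/n₁ = (g₂/g₁) exp[−(E₂−E₁)/kT] = 0.113.
⇒ (E₂−E₁)/kT = ln((1/6)/0.113) = ln(1.47493) = 0.388611.
kT = 0.146 eV / 0.388611 = 0.3757 eV.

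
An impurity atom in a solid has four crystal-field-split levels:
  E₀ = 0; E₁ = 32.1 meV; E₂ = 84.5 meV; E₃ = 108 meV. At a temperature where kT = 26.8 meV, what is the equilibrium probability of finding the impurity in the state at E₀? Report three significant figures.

0.734

Eᵢ/kT = 0, 1.1978, 3.1530, 4.0299.
Z = Σ e^(−Eᵢ/kT) = e^(−0) + e^(−1.1978) + e^(−3.1530) + e^(−4.0299) = 1.0000 + 0.30186 + 0.042724 + 0.017776 = 1.3624.
P₀ = e^(−E₀/kT) / Z = 1.0000/1.3624 = 0.734.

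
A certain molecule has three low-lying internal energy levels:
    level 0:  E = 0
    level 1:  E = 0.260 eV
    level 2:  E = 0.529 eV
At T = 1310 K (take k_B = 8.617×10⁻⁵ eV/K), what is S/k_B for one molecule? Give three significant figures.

0.350

k_BT = 8.617×10⁻⁵ × 1310 K = 0.11288 eV.
Eᵢ/kT = 0, 2.3033, 4.6864.
Z = Σ e^(−Eᵢ/kT) = e^(−0) + e^(−2.3033) + e^(−4.6864) = 1.0000 + 0.099929 + 0.0092198 = 1.1091.
⟨E⟩ = Σ EᵢPᵢ = 0.027823 eV.
S/k_B = ln Z + ⟨E⟩/kT = ln(1.1091) + 0.027823/0.11288 = 0.10355 + 0.24648 = 0.350.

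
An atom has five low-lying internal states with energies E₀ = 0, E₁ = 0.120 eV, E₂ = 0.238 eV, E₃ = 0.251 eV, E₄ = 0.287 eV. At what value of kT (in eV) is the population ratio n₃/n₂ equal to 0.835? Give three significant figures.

0.0721 eV

n₃/n₂ = exp[−(E₃−E₂)/kT] = 0.835.
⇒ (E₃−E₂)/kT = ln(1/0.835) = ln(1.1976) = 0.18032.
kT = 0.013 eV / 0.18032 = 0.0721 eV.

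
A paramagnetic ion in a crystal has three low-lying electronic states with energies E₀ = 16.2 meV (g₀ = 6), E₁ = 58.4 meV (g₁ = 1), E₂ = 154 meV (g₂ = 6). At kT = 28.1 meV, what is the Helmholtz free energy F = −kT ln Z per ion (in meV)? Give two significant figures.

Eᵢ/kT = 0.5765, 2.078, 5.480.
Z = Σ gᵢe^(−Eᵢ/kT) = 6·e^(−0.5765) + 1·e^(−2.078) + 6·e^(−5.480) = 3.371 + 0.1252 + 0.02502 = 3.521.
F = −kT ln Z = −28.1 × ln(3.521) = −28.1 × 1.259 = -35 meV.

-35 meV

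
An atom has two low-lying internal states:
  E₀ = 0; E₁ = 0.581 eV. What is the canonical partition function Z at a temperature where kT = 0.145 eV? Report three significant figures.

Eᵢ/kT = 0, 4.0069.
Z = Σ e^(−Eᵢ/kT) = e^(−0) + e^(−4.0069) = 1.0000 + 0.018190 = 1.0182.

Z = 1.02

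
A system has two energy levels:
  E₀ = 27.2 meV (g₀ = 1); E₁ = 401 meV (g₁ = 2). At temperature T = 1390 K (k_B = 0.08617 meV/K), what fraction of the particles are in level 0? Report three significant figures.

k_BT = 0.08617 × 1390 K = 119.78 meV.
Eᵢ/kT = 0.22708, 3.3478.
Z = Σ gᵢe^(−Eᵢ/kT) = 1·e^(−0.22708) + 2·e^(−3.3478) = 0.79686 + 0.070323 = 0.86718.
P₀ = g₀ e^(−E₀/kT) / Z = 0.79686/0.86718 = 0.919.

0.919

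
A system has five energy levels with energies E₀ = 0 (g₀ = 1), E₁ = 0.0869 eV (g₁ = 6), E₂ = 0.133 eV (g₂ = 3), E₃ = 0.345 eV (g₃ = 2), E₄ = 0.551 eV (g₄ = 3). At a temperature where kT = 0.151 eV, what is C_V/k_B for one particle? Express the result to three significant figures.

0.297

Eᵢ/kT = 0, 0.57550, 0.88079, 2.2848, 3.6490.
Z = Σ gᵢe^(−Eᵢ/kT) = 1·e^(−0) + 6·e^(−0.57550) + 3·e^(−0.88079) + 2·e^(−2.2848) + 3·e^(−3.6490) = 1.0000 + 3.3745 + 1.2434 + 0.20359 + 0.078051 = 5.8995.
⟨E⟩ = 0.096934 eV, ⟨E²⟩ = 0.016172 eV².
C_V/k_B = (⟨E²⟩ − ⟨E⟩²)/(kT)² = (0.016172 − 0.0093962)/0.022801 = 0.297.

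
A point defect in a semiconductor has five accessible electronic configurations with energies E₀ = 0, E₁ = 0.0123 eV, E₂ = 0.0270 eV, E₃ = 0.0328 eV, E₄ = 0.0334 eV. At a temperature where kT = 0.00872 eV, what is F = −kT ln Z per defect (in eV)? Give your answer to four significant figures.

Eᵢ/kT = 0, 1.41055, 3.09633, 3.76147, 3.83028.
Z = Σ e^(−Eᵢ/kT) = e^(−0) + e^(−1.41055) + e^(−3.09633) + e^(−3.76147) + e^(−3.83028) = 1.00000 + 0.244009 + 0.0452148 + 0.0232495 + 0.0217035 = 1.33418.
F = −kT ln Z = −0.00872 × ln(1.33418) = −0.00872 × 0.288317 = -0.002514 eV.

-0.002514 eV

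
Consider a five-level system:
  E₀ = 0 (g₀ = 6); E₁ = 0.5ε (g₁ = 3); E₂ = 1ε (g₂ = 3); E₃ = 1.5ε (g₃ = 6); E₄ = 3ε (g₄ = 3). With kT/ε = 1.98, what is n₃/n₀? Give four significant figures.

n₃/n₀ = (g₃/g₀) exp[−(E₃−E₀)/kT] = (6/6) × exp(−(1.5ε)/(1.98ε)) = (6/6) × exp(-0.757576) = 0.4688.

0.4688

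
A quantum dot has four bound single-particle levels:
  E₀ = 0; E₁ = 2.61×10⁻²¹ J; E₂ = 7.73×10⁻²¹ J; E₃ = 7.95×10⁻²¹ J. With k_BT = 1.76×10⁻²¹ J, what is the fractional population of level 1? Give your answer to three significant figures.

Eᵢ/kT = 0, 1.4830, 4.3920, 4.5170.
Z = Σ e^(−Eᵢ/kT) = e^(−0) + e^(−1.4830) + e^(−4.3920) + e^(−4.5170) = 1.0000 + 0.22696 + 0.012376 + 0.010922 = 1.2503.
P₁ = e^(−E₁/kT) / Z = 0.22696/1.2503 = 0.182.

0.182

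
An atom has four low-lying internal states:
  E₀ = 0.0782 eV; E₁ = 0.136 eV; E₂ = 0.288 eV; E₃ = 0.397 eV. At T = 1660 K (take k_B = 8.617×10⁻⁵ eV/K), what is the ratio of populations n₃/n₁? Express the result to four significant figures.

0.1613

k_BT = 8.617×10⁻⁵ × 1660 K = 0.143042 eV.
n₃/n₁ = exp[−(E₃−E₁)/kT] = exp(−(0.261 eV)/(0.143042 eV)) = exp(-1.82464) = 0.1613.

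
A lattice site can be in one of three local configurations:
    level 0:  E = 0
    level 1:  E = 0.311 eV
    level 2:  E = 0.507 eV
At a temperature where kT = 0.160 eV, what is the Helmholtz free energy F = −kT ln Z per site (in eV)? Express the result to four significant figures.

Eᵢ/kT = 0, 1.94375, 3.16875.
Z = Σ e^(−Eᵢ/kT) = e^(−0) + e^(−1.94375) + e^(−3.16875) = 1.00000 + 0.143166 + 0.0420561 = 1.18522.
F = −kT ln Z = −0.160 × ln(1.18522) = −0.160 × 0.169928 = -0.02719 eV.

-0.02719 eV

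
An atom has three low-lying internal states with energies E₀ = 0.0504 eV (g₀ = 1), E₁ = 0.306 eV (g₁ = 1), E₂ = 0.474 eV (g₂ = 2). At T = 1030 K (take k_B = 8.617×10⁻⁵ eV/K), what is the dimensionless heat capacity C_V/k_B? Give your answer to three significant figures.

0.742

k_BT = 8.617×10⁻⁵ × 1030 K = 0.088755 eV.
Eᵢ/kT = 0.56786, 3.4477, 5.3405.
Z = Σ gᵢe^(−Eᵢ/kT) = 1·e^(−0.56786) + 1·e^(−3.4477) + 2·e^(−5.3405) = 0.56674 + 0.031819 + 0.0095869 = 0.60815.
⟨E⟩ = 0.070451 eV, ⟨E²⟩ = 0.010808 eV².
C_V/k_B = (⟨E²⟩ − ⟨E⟩²)/(kT)² = (0.010808 − 0.0049633)/0.0078775 = 0.742.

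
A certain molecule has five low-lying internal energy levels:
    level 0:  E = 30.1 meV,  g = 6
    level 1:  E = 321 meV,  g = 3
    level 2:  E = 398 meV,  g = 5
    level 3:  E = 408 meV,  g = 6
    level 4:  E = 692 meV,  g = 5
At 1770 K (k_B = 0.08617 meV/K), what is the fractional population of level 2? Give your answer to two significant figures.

0.060

k_BT = 0.08617 × 1770 K = 152.5 meV.
Eᵢ/kT = 0.1974, 2.105, 2.610, 2.675, 4.538.
Z = Σ gᵢe^(−Eᵢ/kT) = 6·e^(−0.1974) + 3·e^(−2.105) + 5·e^(−2.610) + 6·e^(−2.675) + 5·e^(−4.538) = 4.925 + 0.3655 + 0.3677 + 0.4134 + 0.05347 = 6.125.
P₂ = g₂ e^(−E₂/kT) / Z = 0.3677/6.125 = 0.060.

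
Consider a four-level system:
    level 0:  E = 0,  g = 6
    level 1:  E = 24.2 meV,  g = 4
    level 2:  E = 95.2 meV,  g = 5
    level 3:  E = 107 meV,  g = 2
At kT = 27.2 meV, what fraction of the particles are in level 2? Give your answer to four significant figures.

0.01928

Eᵢ/kT = 0, 0.889706, 3.50000, 3.93382.
Z = Σ gᵢe^(−Eᵢ/kT) = 6·e^(−0) + 4·e^(−0.889706) + 5·e^(−3.50000) + 2·e^(−3.93382) = 6.00000 + 1.64311 + 0.150987 + 0.0391376 = 7.83323.
P₂ = g₂ e^(−E₂/kT) / Z = 0.150987/7.83323 = 0.01928.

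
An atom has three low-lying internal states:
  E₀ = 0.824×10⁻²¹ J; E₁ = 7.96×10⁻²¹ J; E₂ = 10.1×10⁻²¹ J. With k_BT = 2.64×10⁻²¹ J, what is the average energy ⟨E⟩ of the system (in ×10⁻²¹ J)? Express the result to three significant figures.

Eᵢ/kT = 0.31212, 3.0152, 3.8258.
Z = Σ e^(−Eᵢ/kT) = e^(−0.31212) + e^(−3.0152) + e^(−3.8258) = 0.73189 + 0.049036 + 0.021801 = 0.80273.
⟨E⟩ = Σ Eᵢ e^(−Eᵢ/kT) / Z = (0.824·0.73189 + 7.96·0.049036 + 10.1·0.021801) / 0.80273 = 1.51 ×10⁻²¹ J.

1.51 ×10⁻²¹ J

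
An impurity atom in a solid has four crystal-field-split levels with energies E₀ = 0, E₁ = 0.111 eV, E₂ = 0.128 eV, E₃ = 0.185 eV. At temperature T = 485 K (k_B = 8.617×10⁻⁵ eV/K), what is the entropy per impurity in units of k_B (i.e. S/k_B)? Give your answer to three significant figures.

0.460

k_BT = 8.617×10⁻⁵ × 485 K = 0.041792 eV.
Eᵢ/kT = 0, 2.6560, 3.0628, 4.4267.
Z = Σ e^(−Eᵢ/kT) = e^(−0) + e^(−2.6560) + e^(−3.0628) + e^(−4.4267) = 1.0000 + 0.070229 + 0.046757 + 0.011954 = 1.1289.
⟨E⟩ = Σ EᵢPᵢ = 0.014166 eV.
S/k_B = ln Z + ⟨E⟩/kT = ln(1.1289) + 0.014166/0.041792 = 0.12124 + 0.33896 = 0.460.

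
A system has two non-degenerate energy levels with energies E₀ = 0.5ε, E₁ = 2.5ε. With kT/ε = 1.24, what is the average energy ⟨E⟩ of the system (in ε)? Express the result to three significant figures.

Eᵢ/kT = 0.40323, 2.0161.
Z = Σ e^(−Eᵢ/kT) = e^(−0.40323) + e^(−2.0161) = 0.66816 + 0.13317 = 0.80133.
⟨E⟩ = Σ Eᵢ e^(−Eᵢ/kT) / Z = (0.5·0.66816 + 2.5·0.13317) / 0.80133 = 0.832 ε.

0.832 ε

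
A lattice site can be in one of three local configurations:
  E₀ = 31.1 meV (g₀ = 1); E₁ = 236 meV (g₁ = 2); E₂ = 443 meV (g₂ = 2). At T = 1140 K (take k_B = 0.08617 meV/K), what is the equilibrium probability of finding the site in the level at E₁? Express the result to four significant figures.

k_BT = 0.08617 × 1140 K = 98.2338 meV.
Eᵢ/kT = 0.316592, 2.40243, 4.50965.
Z = Σ gᵢe^(−Eᵢ/kT) = 1·e^(−0.316592) + 2·e^(−2.40243) + 2·e^(−4.50965) = 0.728628 + 0.180996 + 0.0220046 = 0.931629.
P₁ = g₁ e^(−E₁/kT) / Z = 0.180996/0.931629 = 0.1943.

0.1943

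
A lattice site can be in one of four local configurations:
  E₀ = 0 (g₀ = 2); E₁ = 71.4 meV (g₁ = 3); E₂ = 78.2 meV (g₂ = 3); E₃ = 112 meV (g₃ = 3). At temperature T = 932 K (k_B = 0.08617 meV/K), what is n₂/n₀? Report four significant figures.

0.5665

k_BT = 0.08617 × 932 K = 80.3104 meV.
n₂/n₀ = (g₂/g₀) exp[−(E₂−E₀)/kT] = (3/2) × exp(−(78.2 meV)/(80.3104 meV)) = (3/2) × exp(-0.973722) = 0.5665.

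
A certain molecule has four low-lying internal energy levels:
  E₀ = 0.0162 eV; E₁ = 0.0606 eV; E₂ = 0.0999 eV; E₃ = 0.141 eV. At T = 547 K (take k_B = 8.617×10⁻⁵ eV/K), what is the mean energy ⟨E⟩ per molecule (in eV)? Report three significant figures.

0.0409 eV

k_BT = 8.617×10⁻⁵ × 547 K = 0.047135 eV.
Eᵢ/kT = 0.34369, 1.2857, 2.1194, 2.9914.
Z = Σ e^(−Eᵢ/kT) = e^(−0.34369) + e^(−1.2857) + e^(−2.1194) + e^(−2.9914) = 0.70915 + 0.27646 + 0.12010 + 0.050217 = 1.1559.
⟨E⟩ = Σ Eᵢ e^(−Eᵢ/kT) / Z = (0.0162·0.70915 + 0.0606·0.27646 + 0.0999·0.12010 + 0.141·0.050217) / 1.1559 = 0.0409 eV.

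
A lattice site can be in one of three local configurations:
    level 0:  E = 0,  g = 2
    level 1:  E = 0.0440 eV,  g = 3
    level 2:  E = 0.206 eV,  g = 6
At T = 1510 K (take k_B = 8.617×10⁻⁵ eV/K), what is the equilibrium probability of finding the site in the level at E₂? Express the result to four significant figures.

0.2294

k_BT = 8.617×10⁻⁵ × 1510 K = 0.130117 eV.
Eᵢ/kT = 0, 0.338157, 1.58319.
Z = Σ gᵢe^(−Eᵢ/kT) = 2·e^(−0) + 3·e^(−0.338157) + 6·e^(−1.58319) = 2.00000 + 2.13925 + 1.23191 = 5.37116.
P₂ = g₂ e^(−E₂/kT) / Z = 1.23191/5.37116 = 0.2294.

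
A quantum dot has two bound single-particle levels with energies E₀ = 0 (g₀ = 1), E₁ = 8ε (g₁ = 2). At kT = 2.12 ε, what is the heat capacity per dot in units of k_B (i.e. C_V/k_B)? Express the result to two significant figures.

Eᵢ/kT = 0, 3.774.
Z = Σ gᵢe^(−Eᵢ/kT) = 1·e^(−0) + 2·e^(−3.774) = 1.000 + 0.04592 = 1.046.
⟨E⟩ = 0.3512 ε, ⟨E²⟩ = 2.810 ε².
C_V/k_B = (⟨E²⟩ − ⟨E⟩²)/(kT)² = (2.810 − 0.1233)/4.494 = 0.60.

0.60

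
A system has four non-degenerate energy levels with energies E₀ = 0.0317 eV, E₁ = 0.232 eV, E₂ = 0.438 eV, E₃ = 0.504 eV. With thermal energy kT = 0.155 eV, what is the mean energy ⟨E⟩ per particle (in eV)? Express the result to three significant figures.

Eᵢ/kT = 0.20452, 1.4968, 2.8258, 3.2516.
Z = Σ e^(−Eᵢ/kT) = e^(−0.20452) + e^(−1.4968) + e^(−2.8258) + e^(−3.2516) = 0.81504 + 0.22385 + 0.059261 + 0.038712 = 1.1369.
⟨E⟩ = Σ Eᵢ e^(−Eᵢ/kT) / Z = (0.0317·0.81504 + 0.232·0.22385 + 0.438·0.059261 + 0.504·0.038712) / 1.1369 = 0.108 eV.

0.108 eV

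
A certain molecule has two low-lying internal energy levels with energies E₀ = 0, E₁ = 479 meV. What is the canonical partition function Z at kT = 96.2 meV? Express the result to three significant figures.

Z = 1.01

Eᵢ/kT = 0, 4.9792.
Z = Σ e^(−Eᵢ/kT) = e^(−0) + e^(−4.9792) = 1.0000 + 0.0068796 = 1.0069.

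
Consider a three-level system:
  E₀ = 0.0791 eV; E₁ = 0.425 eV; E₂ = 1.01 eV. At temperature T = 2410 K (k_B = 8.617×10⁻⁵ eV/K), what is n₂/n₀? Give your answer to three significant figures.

0.0113

k_BT = 8.617×10⁻⁵ × 2410 K = 0.20767 eV.
n₂/n₀ = exp[−(E₂−E₀)/kT] = exp(−(0.9309 eV)/(0.20767 eV)) = exp(-4.4826) = 0.0113.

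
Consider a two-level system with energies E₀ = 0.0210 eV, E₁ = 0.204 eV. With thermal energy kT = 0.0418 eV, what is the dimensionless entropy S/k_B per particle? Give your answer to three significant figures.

Eᵢ/kT = 0.50239, 4.8804.
Z = Σ e^(−Eᵢ/kT) = e^(−0.50239) + e^(−4.8804) = 0.60508 + 0.0075940 = 0.61267.
⟨E⟩ = Σ EᵢPᵢ = 0.023268 eV.
S/k_B = ln Z + ⟨E⟩/kT = ln(0.61267) + 0.023268/0.0418 = -0.48993 + 0.55665 = 0.0667.

0.0667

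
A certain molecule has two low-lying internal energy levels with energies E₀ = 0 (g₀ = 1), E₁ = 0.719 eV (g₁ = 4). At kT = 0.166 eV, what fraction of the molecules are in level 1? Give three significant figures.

Eᵢ/kT = 0, 4.3313.
Z = Σ gᵢe^(−Eᵢ/kT) = 1·e^(−0) + 4·e^(−4.3313) = 1.0000 + 0.052602 = 1.0526.
P₁ = g₁ e^(−E₁/kT) / Z = 0.052602/1.0526 = 0.0500.

0.0500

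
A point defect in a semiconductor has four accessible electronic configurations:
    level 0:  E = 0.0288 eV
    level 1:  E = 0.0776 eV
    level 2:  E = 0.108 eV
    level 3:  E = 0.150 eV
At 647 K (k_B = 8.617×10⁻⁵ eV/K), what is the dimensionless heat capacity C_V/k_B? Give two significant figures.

k_BT = 8.617×10⁻⁵ × 647 K = 0.05575 eV.
Eᵢ/kT = 0.5166, 1.392, 1.937, 2.691.
Z = Σ e^(−Eᵢ/kT) = e^(−0.5166) + e^(−1.392) + e^(−1.937) + e^(−2.691) = 0.5965 + 0.2486 + 0.1441 + 0.06781 = 1.057.
⟨E⟩ = 0.05885 eV, ⟨E²⟩ = 0.004918 eV².
C_V/k_B = (⟨E²⟩ − ⟨E⟩²)/(kT)² = (0.004918 − 0.003463)/0.003108 = 0.47.

0.47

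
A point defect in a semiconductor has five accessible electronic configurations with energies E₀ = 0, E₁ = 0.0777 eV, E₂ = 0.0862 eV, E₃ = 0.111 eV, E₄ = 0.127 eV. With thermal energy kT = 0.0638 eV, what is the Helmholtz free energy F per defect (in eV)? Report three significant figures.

Eᵢ/kT = 0, 1.2179, 1.3511, 1.7398, 1.9906.
Z = Σ e^(−Eᵢ/kT) = e^(−0) + e^(−1.2179) + e^(−1.3511) + e^(−1.7398) + e^(−1.9906) = 1.0000 + 0.29585 + 0.25896 + 0.17556 + 0.13661 = 1.8670.
F = −kT ln Z = −0.0638 × ln(1.8670) = −0.0638 × 0.62433 = -0.0398 eV.

-0.0398 eV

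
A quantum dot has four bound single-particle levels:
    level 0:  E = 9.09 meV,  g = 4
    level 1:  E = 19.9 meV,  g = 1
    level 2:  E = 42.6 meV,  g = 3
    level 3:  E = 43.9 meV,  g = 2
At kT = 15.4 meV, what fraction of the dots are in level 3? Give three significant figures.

Eᵢ/kT = 0.59026, 1.2922, 2.7662, 2.8506.
Z = Σ gᵢe^(−Eᵢ/kT) = 4·e^(−0.59026) + 1·e^(−1.2922) + 3·e^(−2.7662) + 2·e^(−2.8506) = 2.2167 + 0.27467 + 0.18870 + 0.11562 = 2.7957.
P₃ = g₃ e^(−E₃/kT) / Z = 0.11562/2.7957 = 0.0414.

0.0414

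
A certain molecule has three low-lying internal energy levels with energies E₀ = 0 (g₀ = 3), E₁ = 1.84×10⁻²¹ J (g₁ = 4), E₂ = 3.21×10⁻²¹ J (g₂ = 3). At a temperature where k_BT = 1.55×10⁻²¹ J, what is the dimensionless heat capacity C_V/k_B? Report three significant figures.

0.491

Eᵢ/kT = 0, 1.1871, 2.0710.
Z = Σ gᵢe^(−Eᵢ/kT) = 3·e^(−0) + 4·e^(−1.1871) + 3·e^(−2.0710) = 3.0000 + 1.2204 + 0.37818 = 4.5986.
⟨E⟩ = 0.75229, ⟨E²⟩ = 1.7459.
C_V/k_B = (⟨E²⟩ − ⟨E⟩²)/(kT)² = (1.7459 − 0.56594)/2.4025 = 0.491.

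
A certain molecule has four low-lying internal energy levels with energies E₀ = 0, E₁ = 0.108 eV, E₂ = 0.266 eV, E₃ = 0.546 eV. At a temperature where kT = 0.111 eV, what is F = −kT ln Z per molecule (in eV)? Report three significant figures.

-0.0432 eV

Eᵢ/kT = 0, 0.97297, 2.3964, 4.9189.
Z = Σ e^(−Eᵢ/kT) = e^(−0) + e^(−0.97297) + e^(−2.3964) + e^(−4.9189) = 1.0000 + 0.37796 + 0.091045 + 0.0073072 = 1.4763.
F = −kT ln Z = −0.111 × ln(1.4763) = −0.111 × 0.38954 = -0.0432 eV.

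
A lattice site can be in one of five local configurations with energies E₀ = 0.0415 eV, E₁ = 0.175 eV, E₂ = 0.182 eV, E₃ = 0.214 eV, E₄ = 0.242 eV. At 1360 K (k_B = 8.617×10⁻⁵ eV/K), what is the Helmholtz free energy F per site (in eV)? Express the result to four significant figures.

k_BT = 8.617×10⁻⁵ × 1360 K = 0.117191 eV.
Eᵢ/kT = 0.354123, 1.49329, 1.55302, 1.82608, 2.06500.
Z = Σ e^(−Eᵢ/kT) = e^(−0.354123) + e^(−1.49329) + e^(−1.55302) + e^(−1.82608) + e^(−2.06500) = 0.701789 + 0.224632 + 0.211608 + 0.161044 + 0.126818 = 1.42589.
F = −kT ln Z = −0.117191 × ln(1.42589) = −0.117191 × 0.354796 = -0.04158 eV.

-0.04158 eV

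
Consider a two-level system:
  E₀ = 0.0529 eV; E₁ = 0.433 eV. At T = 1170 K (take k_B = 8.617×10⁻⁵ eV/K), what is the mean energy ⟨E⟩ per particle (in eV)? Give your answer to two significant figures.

k_BT = 8.617×10⁻⁵ × 1170 K = 0.1008 eV.
Eᵢ/kT = 0.5248, 4.296.
Z = Σ e^(−Eᵢ/kT) = e^(−0.5248) + e^(−4.296) = 0.5917 + 0.01362 = 0.6053.
⟨E⟩ = Σ Eᵢ e^(−Eᵢ/kT) / Z = (0.0529·0.5917 + 0.433·0.01362) / 0.6053 = 0.061 eV.

0.061 eV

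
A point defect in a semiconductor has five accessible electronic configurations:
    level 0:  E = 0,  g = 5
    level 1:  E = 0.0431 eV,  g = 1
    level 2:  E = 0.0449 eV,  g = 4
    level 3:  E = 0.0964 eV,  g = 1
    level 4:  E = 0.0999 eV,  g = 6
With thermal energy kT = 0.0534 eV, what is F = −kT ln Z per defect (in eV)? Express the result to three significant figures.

Eᵢ/kT = 0, 0.80712, 0.84082, 1.8052, 1.8708.
Z = Σ gᵢe^(−Eᵢ/kT) = 5·e^(−0) + 1·e^(−0.80712) + 4·e^(−0.84082) + 1·e^(−1.8052) + 6·e^(−1.8708) = 5.0000 + 0.44614 + 1.7254 + 0.16444 + 0.92400 = 8.2600.
F = −kT ln Z = −0.0534 × ln(8.2600) = −0.0534 × 2.1114 = -0.113 eV.

-0.113 eV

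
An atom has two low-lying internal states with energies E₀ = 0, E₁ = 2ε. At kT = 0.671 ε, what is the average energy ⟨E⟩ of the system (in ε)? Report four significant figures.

0.09662 ε

Eᵢ/kT = 0, 2.98063.
Z = Σ e^(−Eᵢ/kT) = e^(−0) + e^(−2.98063) = 1.00000 + 0.0507608 = 1.05076.
⟨E⟩ = Σ Eᵢ e^(−Eᵢ/kT) / Z = (0·1.00000 + 2·0.0507608) / 1.05076 = 0.09662 ε.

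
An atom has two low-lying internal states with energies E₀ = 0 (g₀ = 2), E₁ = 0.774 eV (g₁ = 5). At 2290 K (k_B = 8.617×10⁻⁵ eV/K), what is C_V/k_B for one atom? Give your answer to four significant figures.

k_BT = 8.617×10⁻⁵ × 2290 K = 0.197329 eV.
Eᵢ/kT = 0, 3.92238.
Z = Σ gᵢe^(−Eᵢ/kT) = 2·e^(−0) + 5·e^(−3.92238) = 2.00000 + 0.0989696 = 2.09897.
⟨E⟩ = 0.0364953 eV, ⟨E²⟩ = 0.0282473 eV².
C_V/k_B = (⟨E²⟩ − ⟨E⟩²)/(kT)² = (0.0282473 − 0.00133191)/0.0389387 = 0.6912.

0.6912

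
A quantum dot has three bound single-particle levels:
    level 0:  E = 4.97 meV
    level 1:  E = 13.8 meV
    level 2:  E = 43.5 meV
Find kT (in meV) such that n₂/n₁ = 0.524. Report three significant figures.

n₂/n₁ = exp[−(E₂−E₁)/kT] = 0.524.
⇒ (E₂−E₁)/kT = ln(1/0.524) = ln(1.9084) = 0.64627.
kT = 29.7 meV / 0.64627 = 46.0 meV.

46.0 meV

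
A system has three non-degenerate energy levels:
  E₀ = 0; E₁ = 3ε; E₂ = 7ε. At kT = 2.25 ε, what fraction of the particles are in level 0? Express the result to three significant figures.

0.764

Eᵢ/kT = 0, 1.3333, 3.1111.
Z = Σ e^(−Eᵢ/kT) = e^(−0) + e^(−1.3333) + e^(−3.1111) = 1.0000 + 0.26361 + 0.044552 = 1.3082.
P₀ = e^(−E₀/kT) / Z = 1.0000/1.3082 = 0.764.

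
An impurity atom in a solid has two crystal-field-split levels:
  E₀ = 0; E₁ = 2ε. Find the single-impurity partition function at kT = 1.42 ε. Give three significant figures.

Eᵢ/kT = 0, 1.4085.
Z = Σ e^(−Eᵢ/kT) = e^(−0) + e^(−1.4085) = 1.0000 + 0.24451 = 1.2445.

Z = 1.24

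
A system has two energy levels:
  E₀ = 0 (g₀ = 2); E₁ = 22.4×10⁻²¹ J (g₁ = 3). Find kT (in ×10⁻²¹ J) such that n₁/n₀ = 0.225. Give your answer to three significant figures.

11.8 ×10⁻²¹ J

n₁/n₀ = (g₁/g₀) exp[−(E₁−E₀)/kT] = 0.225.
⇒ (E₁−E₀)/kT = ln((3/2)/0.225) = ln(6.6667) = 1.8971.
kT = 22.4 ×10⁻²¹ J / 1.8971 = 11.8 ×10⁻²¹ J.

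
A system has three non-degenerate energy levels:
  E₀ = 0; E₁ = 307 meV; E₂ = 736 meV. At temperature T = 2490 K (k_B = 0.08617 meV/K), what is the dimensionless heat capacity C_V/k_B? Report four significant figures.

0.5576

k_BT = 0.08617 × 2490 K = 214.563 meV.
Eᵢ/kT = 0, 1.43082, 3.43023.
Z = Σ e^(−Eᵢ/kT) = e^(−0) + e^(−1.43082) + e^(−3.43023) = 1.00000 + 0.239113 + 0.0323795 = 1.27149.
⟨E⟩ = 76.4764 meV, ⟨E²⟩ = 31518.9 meV².
C_V/k_B = (⟨E²⟩ − ⟨E⟩²)/(kT)² = (31518.9 − 5848.64)/46037.3 = 0.5576.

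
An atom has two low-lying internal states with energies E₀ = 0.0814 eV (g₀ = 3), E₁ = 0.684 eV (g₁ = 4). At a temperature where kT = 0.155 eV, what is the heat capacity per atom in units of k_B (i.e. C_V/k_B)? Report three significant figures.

0.391

Eᵢ/kT = 0.52516, 4.4129.
Z = Σ gᵢe^(−Eᵢ/kT) = 3·e^(−0.52516) + 4·e^(−4.4129) = 1.7744 + 0.048480 = 1.8229.
⟨E⟩ = 0.097425 eV, ⟨E²⟩ = 0.018892 eV².
C_V/k_B = (⟨E²⟩ − ⟨E⟩²)/(kT)² = (0.018892 − 0.0094916)/0.024025 = 0.391.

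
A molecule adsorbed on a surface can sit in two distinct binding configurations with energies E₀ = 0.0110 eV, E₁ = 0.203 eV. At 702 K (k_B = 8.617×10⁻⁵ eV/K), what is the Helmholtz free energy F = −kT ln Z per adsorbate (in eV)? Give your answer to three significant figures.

0.00852 eV

k_BT = 8.617×10⁻⁵ × 702 K = 0.060491 eV.
Eᵢ/kT = 0.18185, 3.3559.
Z = Σ e^(−Eᵢ/kT) = e^(−0.18185) + e^(−3.3559) = 0.83373 + 0.034878 = 0.86861.
F = −kT ln Z = −0.060491 × ln(0.86861) = −0.060491 × -0.14086 = 0.00852 eV.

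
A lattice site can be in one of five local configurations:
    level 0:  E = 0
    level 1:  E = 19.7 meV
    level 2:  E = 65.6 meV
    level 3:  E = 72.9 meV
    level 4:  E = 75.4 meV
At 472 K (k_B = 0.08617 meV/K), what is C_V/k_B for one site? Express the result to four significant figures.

k_BT = 0.08617 × 472 K = 40.6722 meV.
Eᵢ/kT = 0, 0.484360, 1.61290, 1.79238, 1.85385.
Z = Σ e^(−Eᵢ/kT) = e^(−0) + e^(−0.484360) + e^(−1.61290) + e^(−1.79238) + e^(−1.85385) = 1.00000 + 0.616091 + 0.199309 + 0.166563 + 0.156633 = 2.13860.
⟨E⟩ = 22.9890 meV, ⟨E²⟩ = 1343.15 meV².
C_V/k_B = (⟨E²⟩ − ⟨E⟩²)/(kT)² = (1343.15 − 528.494)/1654.23 = 0.4925.

0.4925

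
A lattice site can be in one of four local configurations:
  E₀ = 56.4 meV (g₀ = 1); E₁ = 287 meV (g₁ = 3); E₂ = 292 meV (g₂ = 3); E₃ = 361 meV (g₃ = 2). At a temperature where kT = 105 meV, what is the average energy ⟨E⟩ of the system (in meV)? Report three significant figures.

162 meV

Eᵢ/kT = 0.53714, 2.7333, 2.7810, 3.4381.
Z = Σ gᵢe^(−Eᵢ/kT) = 1·e^(−0.53714) + 3·e^(−2.7333) + 3·e^(−2.7810) + 2·e^(−3.4381) = 0.58442 + 0.19501 + 0.18593 + 0.064251 = 1.0296.
⟨E⟩ = Σ Eᵢ gᵢe^(−Eᵢ/kT) / Z = (56.4·0.58442 + 287·0.19501 + 292·0.18593 + 361·0.064251) / 1.0296 = 162 meV.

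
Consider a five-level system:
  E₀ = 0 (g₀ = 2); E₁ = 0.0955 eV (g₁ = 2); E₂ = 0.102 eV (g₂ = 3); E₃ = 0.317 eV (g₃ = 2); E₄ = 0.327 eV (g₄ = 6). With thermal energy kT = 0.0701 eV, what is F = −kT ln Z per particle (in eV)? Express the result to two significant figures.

Eᵢ/kT = 0, 1.362, 1.455, 4.522, 4.665.
Z = Σ gᵢe^(−Eᵢ/kT) = 2·e^(−0) + 2·e^(−1.362) + 3·e^(−1.455) + 2·e^(−4.522) + 6·e^(−4.665) = 2.000 + 0.5123 + 0.7002 + 0.02173 + 0.05652 = 3.291.
F = −kT ln Z = −0.0701 × ln(3.291) = −0.0701 × 1.191 = -0.083 eV.

-0.083 eV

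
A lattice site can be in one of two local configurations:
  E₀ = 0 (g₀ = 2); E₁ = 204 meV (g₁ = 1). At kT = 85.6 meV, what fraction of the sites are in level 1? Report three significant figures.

0.0441

Eᵢ/kT = 0, 2.3832.
Z = Σ gᵢe^(−Eᵢ/kT) = 2·e^(−0) + 1·e^(−2.3832) = 2.0000 + 0.092255 = 2.0923.
P₁ = g₁ e^(−E₁/kT) / Z = 0.092255/2.0923 = 0.0441.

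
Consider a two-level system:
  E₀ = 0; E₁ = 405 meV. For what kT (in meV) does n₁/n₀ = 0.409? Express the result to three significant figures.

n₁/n₀ = exp[−(E₁−E₀)/kT] = 0.409.
⇒ (E₁−E₀)/kT = ln(1/0.409) = ln(2.4450) = 0.89405.
kT = 405 meV / 0.89405 = 453 meV.

453 meV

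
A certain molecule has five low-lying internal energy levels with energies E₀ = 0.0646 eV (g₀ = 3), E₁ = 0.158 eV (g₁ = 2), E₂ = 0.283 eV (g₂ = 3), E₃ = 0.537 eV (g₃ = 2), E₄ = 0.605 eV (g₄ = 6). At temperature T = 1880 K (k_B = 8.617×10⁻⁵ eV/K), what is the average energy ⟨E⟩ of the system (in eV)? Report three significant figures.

k_BT = 8.617×10⁻⁵ × 1880 K = 0.16200 eV.
Eᵢ/kT = 0.39877, 0.97531, 1.7469, 3.3148, 3.7346.
Z = Σ gᵢe^(−Eᵢ/kT) = 3·e^(−0.39877) + 2·e^(−0.97531) + 3·e^(−1.7469) + 2·e^(−3.3148) + 6·e^(−3.7346) = 2.0134 + 0.75415 + 0.52294 + 0.072683 + 0.14330 = 3.5065.
⟨E⟩ = Σ Eᵢ gᵢe^(−Eᵢ/kT) / Z = (0.0646·2.0134 + 0.158·0.75415 + 0.283·0.52294 + 0.537·0.072683 + 0.605·0.14330) / 3.5065 = 0.149 eV.

0.149 eV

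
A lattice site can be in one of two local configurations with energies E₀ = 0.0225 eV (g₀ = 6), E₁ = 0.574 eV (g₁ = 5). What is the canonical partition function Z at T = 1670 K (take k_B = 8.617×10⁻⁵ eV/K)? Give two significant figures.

k_BT = 8.617×10⁻⁵ × 1670 K = 0.1439 eV.
Eᵢ/kT = 0.1564, 3.989.
Z = Σ gᵢe^(−Eᵢ/kT) = 6·e^(−0.1564) + 5·e^(−3.989) = 5.131 + 0.09259 = 5.224.

Z = 5.2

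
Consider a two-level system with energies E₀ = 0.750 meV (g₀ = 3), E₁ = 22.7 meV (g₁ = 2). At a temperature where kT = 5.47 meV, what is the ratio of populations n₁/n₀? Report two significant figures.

n₁/n₀ = (g₁/g₀) exp[−(E₁−E₀)/kT] = (2/3) × exp(−(21.950 meV)/(5.47 meV)) = (2/3) × exp(-4.013) = 0.012.

0.012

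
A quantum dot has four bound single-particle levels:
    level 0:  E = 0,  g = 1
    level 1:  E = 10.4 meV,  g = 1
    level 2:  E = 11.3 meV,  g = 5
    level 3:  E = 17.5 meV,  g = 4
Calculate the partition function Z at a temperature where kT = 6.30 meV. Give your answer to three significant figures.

Eᵢ/kT = 0, 1.6508, 1.7937, 2.7778.
Z = Σ gᵢe^(−Eᵢ/kT) = 1·e^(−0) + 1·e^(−1.6508) + 5·e^(−1.7937) + 4·e^(−2.7778) = 1.0000 + 0.19190 + 0.83172 + 0.24870 = 2.2723.

Z = 2.27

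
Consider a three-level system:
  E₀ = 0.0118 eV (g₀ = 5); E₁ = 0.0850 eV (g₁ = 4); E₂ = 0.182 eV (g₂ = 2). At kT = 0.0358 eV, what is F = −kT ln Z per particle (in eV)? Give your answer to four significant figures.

-0.04946 eV

Eᵢ/kT = 0.329609, 2.37430, 5.08380.
Z = Σ gᵢe^(−Eᵢ/kT) = 5·e^(−0.329609) + 4·e^(−2.37430) + 2·e^(−5.08380) = 3.59602 + 0.372318 + 0.0123926 = 3.98073.
F = −kT ln Z = −0.0358 × ln(3.98073) = −0.0358 × 1.38147 = -0.04946 eV.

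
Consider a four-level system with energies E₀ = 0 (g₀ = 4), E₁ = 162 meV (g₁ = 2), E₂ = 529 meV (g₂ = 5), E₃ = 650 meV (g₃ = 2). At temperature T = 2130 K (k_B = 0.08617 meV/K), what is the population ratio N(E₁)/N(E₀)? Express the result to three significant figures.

0.207

k_BT = 0.08617 × 2130 K = 183.54 meV.
n₁/n₀ = (g₁/g₀) exp[−(E₁−E₀)/kT] = (2/4) × exp(−(162 meV)/(183.54 meV)) = (2/4) × exp(-0.88264) = 0.207.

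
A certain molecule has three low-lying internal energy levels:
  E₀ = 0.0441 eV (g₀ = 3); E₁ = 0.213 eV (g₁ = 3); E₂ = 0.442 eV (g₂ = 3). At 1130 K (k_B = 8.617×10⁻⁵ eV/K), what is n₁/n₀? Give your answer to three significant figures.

0.176

k_BT = 8.617×10⁻⁵ × 1130 K = 0.097372 eV.
n₁/n₀ = (g₁/g₀) exp[−(E₁−E₀)/kT] = (3/3) × exp(−(0.1689 eV)/(0.097372 eV)) = (3/3) × exp(-1.7346) = 0.176.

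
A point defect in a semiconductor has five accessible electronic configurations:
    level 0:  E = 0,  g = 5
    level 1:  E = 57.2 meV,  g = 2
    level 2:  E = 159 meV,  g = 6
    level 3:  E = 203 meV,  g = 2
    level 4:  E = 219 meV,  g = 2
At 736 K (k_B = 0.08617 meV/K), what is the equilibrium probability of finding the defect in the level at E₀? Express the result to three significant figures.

k_BT = 0.08617 × 736 K = 63.421 meV.
Eᵢ/kT = 0, 0.90191, 2.5071, 3.2008, 3.4531.
Z = Σ gᵢe^(−Eᵢ/kT) = 5·e^(−0) + 2·e^(−0.90191) + 6·e^(−2.5071) + 2·e^(−3.2008) + 2·e^(−3.4531) = 5.0000 + 0.81159 + 0.48903 + 0.081459 + 0.063295 = 6.4454.
P₀ = g₀ e^(−E₀/kT) / Z = 5.0000/6.4454 = 0.776.

0.776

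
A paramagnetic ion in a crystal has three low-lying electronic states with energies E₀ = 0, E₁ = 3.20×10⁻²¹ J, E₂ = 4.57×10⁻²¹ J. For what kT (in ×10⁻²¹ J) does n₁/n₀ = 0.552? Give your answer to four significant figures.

n₁/n₀ = exp[−(E₁−E₀)/kT] = 0.552.
⇒ (E₁−E₀)/kT = ln(1/0.552) = ln(1.81159) = 0.594205.
kT = 3.20 ×10⁻²¹ J / 0.594205 = 5.385 ×10⁻²¹ J.

5.385 ×10⁻²¹ J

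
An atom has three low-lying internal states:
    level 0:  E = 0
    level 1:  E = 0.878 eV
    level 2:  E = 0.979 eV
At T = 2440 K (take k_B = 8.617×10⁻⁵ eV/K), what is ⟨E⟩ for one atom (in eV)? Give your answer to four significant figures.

0.02224 eV

k_BT = 8.617×10⁻⁵ × 2440 K = 0.210255 eV.
Eᵢ/kT = 0, 4.17588, 4.65625.
Z = Σ e^(−Eᵢ/kT) = e^(−0) + e^(−4.17588) + e^(−4.65625) = 1.00000 + 0.0153617 + 0.00950203 = 1.02486.
⟨E⟩ = Σ Eᵢ e^(−Eᵢ/kT) / Z = (0·1.00000 + 0.878·0.0153617 + 0.979·0.00950203) / 1.02486 = 0.02224 eV.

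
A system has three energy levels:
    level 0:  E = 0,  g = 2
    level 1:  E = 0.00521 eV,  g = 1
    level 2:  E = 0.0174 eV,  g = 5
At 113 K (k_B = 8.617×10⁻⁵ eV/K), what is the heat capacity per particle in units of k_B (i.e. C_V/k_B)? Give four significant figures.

k_BT = 8.617×10⁻⁵ × 113 K = 0.00973721 eV.
Eᵢ/kT = 0, 0.535061, 1.78696.
Z = Σ gᵢe^(−Eᵢ/kT) = 2·e^(−0) + 1·e^(−0.535061) + 5·e^(−1.78696) = 2.00000 + 0.585634 + 0.837343 = 3.42298.
⟨E⟩ = 0.00514783 eV, ⟨E²⟩ = 0.0000787064 eV².
C_V/k_B = (⟨E²⟩ − ⟨E⟩²)/(kT)² = (0.0000787064 − 0.0000265002)/0.0000948133 = 0.5506.

0.5506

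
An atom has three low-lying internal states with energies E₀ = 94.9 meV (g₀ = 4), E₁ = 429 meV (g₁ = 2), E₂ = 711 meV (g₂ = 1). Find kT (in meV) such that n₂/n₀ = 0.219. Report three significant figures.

4650 meV

n₂/n₀ = (g₂/g₀) exp[−(E₂−E₀)/kT] = 0.219.
⇒ (E₂−E₀)/kT = ln((1/4)/0.219) = ln(1.1416) = 0.13243.
kT = 616.1 meV / 0.13243 = 4650 meV.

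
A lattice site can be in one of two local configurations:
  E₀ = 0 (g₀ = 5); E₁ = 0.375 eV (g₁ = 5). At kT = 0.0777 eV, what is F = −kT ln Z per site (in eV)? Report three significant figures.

-0.126 eV

Eᵢ/kT = 0, 4.8263.
Z = Σ gᵢe^(−Eᵢ/kT) = 5·e^(−0) + 5·e^(−4.8263) = 5.0000 + 0.040081 = 5.0401.
F = −kT ln Z = −0.0777 × ln(5.0401) = −0.0777 × 1.6174 = -0.126 eV.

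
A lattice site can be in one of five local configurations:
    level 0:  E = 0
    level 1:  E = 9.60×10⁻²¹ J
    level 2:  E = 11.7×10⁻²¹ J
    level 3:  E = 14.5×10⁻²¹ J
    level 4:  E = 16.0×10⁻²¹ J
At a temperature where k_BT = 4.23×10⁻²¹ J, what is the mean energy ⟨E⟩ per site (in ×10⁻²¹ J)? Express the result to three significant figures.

2.10 ×10⁻²¹ J

Eᵢ/kT = 0, 2.2695, 2.7660, 3.4279, 3.7825.
Z = Σ e^(−Eᵢ/kT) = e^(−0) + e^(−2.2695) + e^(−2.7660) + e^(−3.4279) + e^(−3.7825) = 1.0000 + 0.10336 + 0.062913 + 0.032455 + 0.022766 = 1.2215.
⟨E⟩ = Σ Eᵢ e^(−Eᵢ/kT) / Z = (0·1.0000 + 9.60·0.10336 + 11.7·0.062913 + 14.5·0.032455 + 16.0·0.022766) / 1.2215 = 2.10 ×10⁻²¹ J.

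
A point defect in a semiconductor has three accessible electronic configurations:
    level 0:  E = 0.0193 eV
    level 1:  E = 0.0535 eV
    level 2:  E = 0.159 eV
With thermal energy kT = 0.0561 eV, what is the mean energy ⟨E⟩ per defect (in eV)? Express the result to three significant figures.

0.0378 eV

Eᵢ/kT = 0.34403, 0.95365, 2.8342.
Z = Σ e^(−Eᵢ/kT) = e^(−0.34403) + e^(−0.95365) + e^(−2.8342) = 0.70891 + 0.38533 + 0.058766 = 1.1530.
⟨E⟩ = Σ Eᵢ e^(−Eᵢ/kT) / Z = (0.0193·0.70891 + 0.0535·0.38533 + 0.159·0.058766) / 1.1530 = 0.0378 eV.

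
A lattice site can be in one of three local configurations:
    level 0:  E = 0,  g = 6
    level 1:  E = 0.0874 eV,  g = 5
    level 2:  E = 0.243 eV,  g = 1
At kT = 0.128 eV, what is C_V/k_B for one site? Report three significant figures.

0.144

Eᵢ/kT = 0, 0.68281, 1.8984.
Z = Σ gᵢe^(−Eᵢ/kT) = 6·e^(−0) + 5·e^(−0.68281) + 1·e^(−1.8984) = 6.0000 + 2.5260 + 0.14981 = 8.6758.
⟨E⟩ = 0.029643 eV, ⟨E²⟩ = 0.0032437 eV².
C_V/k_B = (⟨E²⟩ − ⟨E⟩²)/(kT)² = (0.0032437 − 0.00087871)/0.016384 = 0.144.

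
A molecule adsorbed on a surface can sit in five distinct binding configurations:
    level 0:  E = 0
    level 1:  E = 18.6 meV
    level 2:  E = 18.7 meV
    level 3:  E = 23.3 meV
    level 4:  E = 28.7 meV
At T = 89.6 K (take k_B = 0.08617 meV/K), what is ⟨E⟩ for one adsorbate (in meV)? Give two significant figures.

4.1 meV

k_BT = 0.08617 × 89.6 K = 7.721 meV.
Eᵢ/kT = 0, 2.409, 2.422, 3.018, 3.717.
Z = Σ e^(−Eᵢ/kT) = e^(−0) + e^(−2.409) + e^(−2.422) + e^(−3.018) + e^(−3.717) = 1.000 + 0.08991 + 0.08874 + 0.04890 + 0.02431 = 1.252.
⟨E⟩ = Σ Eᵢ e^(−Eᵢ/kT) / Z = (0·1.000 + 18.6·0.08991 + 18.7·0.08874 + 23.3·0.04890 + 28.7·0.02431) / 1.252 = 4.1 meV.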